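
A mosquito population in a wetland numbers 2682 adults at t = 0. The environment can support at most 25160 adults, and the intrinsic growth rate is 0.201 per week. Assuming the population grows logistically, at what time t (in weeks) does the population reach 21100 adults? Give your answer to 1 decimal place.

18.8 weeks

A = (K − N₀)/N₀ = (25160 − 2682)/2682 = 8.3811.
Solve 25160/(1 + 8.3811·e^(−0.201t)) = 21100: 1 + 8.3811·e^(−0.201t) = 1.1924, so e^(−0.201t) = 0.0229586.
−0.201·t = ln(0.0229586) = -3.7741, so t = 3.7741/0.201 = 18.776.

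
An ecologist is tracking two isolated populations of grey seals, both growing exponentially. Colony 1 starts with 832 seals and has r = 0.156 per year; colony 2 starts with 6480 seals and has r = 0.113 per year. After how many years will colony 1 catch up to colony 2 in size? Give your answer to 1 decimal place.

47.7 years

Set 832·e^(0.156t) = 6480·e^(0.113t).
e^((0.156 − 0.113)t) = 6480/832 → e^(0.043·t) = 7.7885.
0.043·t = ln(7.7885) = 2.0526, so t = 2.0526/0.043 = 47.736.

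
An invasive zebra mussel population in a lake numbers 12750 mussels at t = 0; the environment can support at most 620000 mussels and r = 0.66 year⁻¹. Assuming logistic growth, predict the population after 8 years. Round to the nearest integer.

498978 mussels

A = (K − N₀)/N₀ = (620000 − 12750)/12750 = 47.627.
N(t) = K/(1 + A·e^(−rt)) = 620000/(1 + 47.627×e^(−0.66×8)).
e^(−5.28) = 0.0050924; denominator = 1 + 47.627×0.0050924 = 1.2425.
N = 620000/1.2425 = 498978.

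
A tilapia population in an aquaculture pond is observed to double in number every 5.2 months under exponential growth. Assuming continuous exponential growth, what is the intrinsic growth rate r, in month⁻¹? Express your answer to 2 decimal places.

0.13 per month

r = ln(2)/t_d = 0.6931/5.2 = 0.1333.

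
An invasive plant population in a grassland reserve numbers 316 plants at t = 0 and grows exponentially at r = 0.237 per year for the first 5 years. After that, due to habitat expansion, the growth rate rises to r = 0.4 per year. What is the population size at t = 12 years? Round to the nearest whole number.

Phase 1: N(5) = 316·e^(0.237×5) = 316·e^1.185 = 1033.54.
Phase 2 runs for 12 − 5 = 7 years at r = 0.4.
N(12) = 1033.54·e^(0.4×7) = 1033.54·e^2.8 = 16996.2.

16996 plants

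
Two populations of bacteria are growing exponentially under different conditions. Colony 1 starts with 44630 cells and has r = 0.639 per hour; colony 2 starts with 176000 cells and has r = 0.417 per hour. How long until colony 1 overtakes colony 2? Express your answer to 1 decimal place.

Set 44630·e^(0.639t) = 176000·e^(0.417t).
e^((0.639 − 0.417)t) = 176000/44630 → e^(0.222·t) = 3.9435.
0.222·t = ln(3.9435) = 1.3721, so t = 1.3721/0.222 = 6.1805.

6.2 hours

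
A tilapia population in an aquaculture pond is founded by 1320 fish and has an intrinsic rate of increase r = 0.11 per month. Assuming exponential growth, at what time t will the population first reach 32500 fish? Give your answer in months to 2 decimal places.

Set N₀·e^(rt) = 32500: e^(0.11·t) = 32500/1320 = 24.621.
0.11·t = ln(24.621) = 3.2036, so t = 3.2036/0.11 = 29.124.

29.12 months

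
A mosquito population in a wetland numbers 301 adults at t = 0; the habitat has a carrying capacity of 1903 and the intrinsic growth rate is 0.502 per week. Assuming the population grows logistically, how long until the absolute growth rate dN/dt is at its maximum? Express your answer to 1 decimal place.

3.3 weeks

Logistic growth is fastest at N = K/2 = 951.5.
A = (K − N₀)/N₀ = 5.3223. Set K/(1 + A·e^(−rt)) = K/2 → A·e^(−rt) = 1.
e^(−0.502t) = 1/5.3223 = 0.18789, so t = ln(5.3223)/0.502 = 1.6719/0.502 = 3.3305.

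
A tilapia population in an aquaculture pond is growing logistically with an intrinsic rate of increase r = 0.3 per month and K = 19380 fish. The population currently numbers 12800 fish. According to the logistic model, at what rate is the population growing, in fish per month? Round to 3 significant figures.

dN/dt = rN(1 − N/K) = 0.3 × 12800 × (1 − 12800/19380).
1 − 12800/19380 = 0.33953; dN/dt = 0.3 × 12800 × 0.33953 = 1303.8.

1300 fish per month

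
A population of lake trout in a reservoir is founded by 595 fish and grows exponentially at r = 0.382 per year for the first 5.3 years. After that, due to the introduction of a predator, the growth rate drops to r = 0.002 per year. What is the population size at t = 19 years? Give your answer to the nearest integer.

4631 fish

Phase 1: N(5.3) = 595·e^(0.382×5.3) = 595·e^2.025 = 4505.98.
Phase 2 runs for 19 − 5.3 = 13.7 years at r = 0.002.
N(19) = 4505.98·e^(0.002×13.7) = 4505.98·e^0.0274 = 4631.15.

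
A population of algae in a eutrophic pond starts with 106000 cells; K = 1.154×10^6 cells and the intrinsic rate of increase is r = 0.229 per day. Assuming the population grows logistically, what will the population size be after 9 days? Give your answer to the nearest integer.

510879 cells

A = (K − N₀)/N₀ = (1.154×10^6 − 106000)/106000 = 9.8868.
N(t) = K/(1 + A·e^(−rt)) = 1.154×10^6/(1 + 9.8868×e^(−0.229×9)).
e^(−2.061) = 0.12733; denominator = 1 + 9.8868×0.12733 = 2.2589.
N = 1.154×10^6/2.2589 = 510879.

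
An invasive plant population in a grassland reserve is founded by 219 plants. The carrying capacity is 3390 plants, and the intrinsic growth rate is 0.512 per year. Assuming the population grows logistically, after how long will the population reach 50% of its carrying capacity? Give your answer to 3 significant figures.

A = (K − N₀)/N₀ = (3390 − 219)/219 = 14.479.
Solve 3390/(1 + 14.479·e^(−0.512t)) = 1695: 1 + 14.479·e^(−0.512t) = 2, so e^(−0.512t) = 0.0690634.
−0.512·t = ln(0.0690634) = -2.6727, so t = 2.6727/0.512 = 5.2202.

5.22 years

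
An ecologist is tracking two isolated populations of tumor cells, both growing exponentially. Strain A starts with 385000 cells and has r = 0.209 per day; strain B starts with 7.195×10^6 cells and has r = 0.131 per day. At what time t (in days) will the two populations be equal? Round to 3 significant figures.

Set 385000·e^(0.209t) = 7.195×10^6·e^(0.131t).
e^((0.209 − 0.131)t) = 7.195×10^6/385000 → e^(0.078·t) = 18.688.
0.078·t = ln(18.688) = 2.9279, so t = 2.9279/0.078 = 37.537.

37.5 days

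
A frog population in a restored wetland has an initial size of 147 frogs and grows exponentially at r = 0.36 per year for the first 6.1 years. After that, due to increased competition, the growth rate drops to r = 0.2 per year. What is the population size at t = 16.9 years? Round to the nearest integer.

Phase 1: N(6.1) = 147·e^(0.36×6.1) = 147·e^2.196 = 1321.38.
Phase 2 runs for 16.9 − 6.1 = 10.8 years at r = 0.2.
N(16.9) = 1321.38·e^(0.2×10.8) = 1321.38·e^2.16 = 11457.9.

11458 frogs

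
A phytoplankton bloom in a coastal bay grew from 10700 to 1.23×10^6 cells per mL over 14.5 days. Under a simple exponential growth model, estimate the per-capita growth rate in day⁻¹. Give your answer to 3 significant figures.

From N(t) = N₀·e^(rt): e^(r·14.5) = 1.23×10^6/10700 = 114.95.
r·14.5 = ln(114.95) = 4.7445, so r = 4.7445/14.5 = 0.32721.

0.327 per day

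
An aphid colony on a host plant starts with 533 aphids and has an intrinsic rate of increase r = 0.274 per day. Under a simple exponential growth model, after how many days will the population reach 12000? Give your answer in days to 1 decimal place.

Set N₀·e^(rt) = 12000: e^(0.274·t) = 12000/533 = 22.514.
0.274·t = ln(22.514) = 3.1141, so t = 3.1141/0.274 = 11.365.

11.4 days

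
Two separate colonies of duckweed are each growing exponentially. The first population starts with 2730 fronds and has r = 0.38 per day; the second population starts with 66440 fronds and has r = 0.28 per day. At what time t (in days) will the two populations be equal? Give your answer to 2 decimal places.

31.92 days

Set 2730·e^(0.38t) = 66440·e^(0.28t).
e^((0.38 − 0.28)t) = 66440/2730 → e^(0.1·t) = 24.337.
0.1·t = ln(24.337) = 3.192, so t = 3.192/0.1 = 31.92.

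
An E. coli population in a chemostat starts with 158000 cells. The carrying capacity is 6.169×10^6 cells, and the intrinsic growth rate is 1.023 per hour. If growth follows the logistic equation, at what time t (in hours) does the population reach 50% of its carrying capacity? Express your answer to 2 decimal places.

3.56 hours

A = (K − N₀)/N₀ = (6.169×10^6 − 158000)/158000 = 38.044.
Solve 6.169×10^6/(1 + 38.044·e^(−1.023t)) = 3.0845×10^6: 1 + 38.044·e^(−1.023t) = 2, so e^(−1.023t) = 0.0262851.
−1.023·t = ln(0.0262851) = -3.6388, so t = 3.6388/1.023 = 3.5569.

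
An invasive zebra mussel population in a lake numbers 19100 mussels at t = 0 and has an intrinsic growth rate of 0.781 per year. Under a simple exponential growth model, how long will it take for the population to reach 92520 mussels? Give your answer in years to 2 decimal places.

2.02 years

Set N₀·e^(rt) = 92520: e^(0.781·t) = 92520/19100 = 4.844.
0.781·t = ln(4.844) = 1.5777, so t = 1.5777/0.781 = 2.0201.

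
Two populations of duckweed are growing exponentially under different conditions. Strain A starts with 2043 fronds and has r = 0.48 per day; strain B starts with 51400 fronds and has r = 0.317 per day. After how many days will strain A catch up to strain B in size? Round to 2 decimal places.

19.79 days

Set 2043·e^(0.48t) = 51400·e^(0.317t).
e^((0.48 − 0.317)t) = 51400/2043 → e^(0.163·t) = 25.159.
0.163·t = ln(25.159) = 3.2252, so t = 3.2252/0.163 = 19.787.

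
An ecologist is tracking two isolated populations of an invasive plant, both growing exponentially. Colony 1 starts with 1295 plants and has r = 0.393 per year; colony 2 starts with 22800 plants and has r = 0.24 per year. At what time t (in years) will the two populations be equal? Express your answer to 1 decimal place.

18.7 years

Set 1295·e^(0.393t) = 22800·e^(0.24t).
e^((0.393 − 0.24)t) = 22800/1295 → e^(0.153·t) = 17.606.
0.153·t = ln(17.606) = 2.8682, so t = 2.8682/0.153 = 18.747.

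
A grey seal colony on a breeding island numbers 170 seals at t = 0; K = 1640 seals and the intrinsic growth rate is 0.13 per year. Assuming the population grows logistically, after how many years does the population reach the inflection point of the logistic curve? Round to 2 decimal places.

Logistic growth is fastest at N = K/2 = 820.
A = (K − N₀)/N₀ = 8.6471. Set K/(1 + A·e^(−rt)) = K/2 → A·e^(−rt) = 1.
e^(−0.13t) = 1/8.6471 = 0.115646, so t = ln(8.6471)/0.13 = 2.1572/0.13 = 16.594.

16.59 years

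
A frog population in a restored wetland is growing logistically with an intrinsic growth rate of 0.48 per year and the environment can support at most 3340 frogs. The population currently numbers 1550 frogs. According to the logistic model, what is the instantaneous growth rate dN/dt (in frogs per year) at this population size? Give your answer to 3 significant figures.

399 frogs per year

dN/dt = rN(1 − N/K) = 0.48 × 1550 × (1 − 1550/3340).
1 − 1550/3340 = 0.53593; dN/dt = 0.48 × 1550 × 0.53593 = 398.73.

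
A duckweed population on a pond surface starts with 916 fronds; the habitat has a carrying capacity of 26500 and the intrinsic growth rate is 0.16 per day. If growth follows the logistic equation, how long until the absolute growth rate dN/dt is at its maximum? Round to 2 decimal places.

20.81 days

Logistic growth is fastest at N = K/2 = 13250.
A = (K − N₀)/N₀ = 27.93. Set K/(1 + A·e^(−rt)) = K/2 → A·e^(−rt) = 1.
e^(−0.16t) = 1/27.93 = 0.0358036, so t = ln(27.93)/0.16 = 3.3297/0.16 = 20.811.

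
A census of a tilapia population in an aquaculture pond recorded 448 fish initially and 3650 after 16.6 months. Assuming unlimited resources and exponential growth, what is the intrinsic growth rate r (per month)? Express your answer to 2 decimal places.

0.13 per month

From N(t) = N₀·e^(rt): e^(r·16.6) = 3650/448 = 8.1473.
r·16.6 = ln(8.1473) = 2.0977, so r = 2.0977/16.6 = 0.12637.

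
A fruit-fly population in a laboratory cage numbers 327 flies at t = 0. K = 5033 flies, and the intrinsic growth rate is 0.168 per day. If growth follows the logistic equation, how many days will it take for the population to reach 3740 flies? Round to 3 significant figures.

22.2 days

A = (K − N₀)/N₀ = (5033 − 327)/327 = 14.391.
Solve 5033/(1 + 14.391·e^(−0.168t)) = 3740: 1 + 14.391·e^(−0.168t) = 1.3457, so e^(−0.168t) = 0.0240228.
−0.168·t = ln(0.0240228) = -3.7288, so t = 3.7288/0.168 = 22.195.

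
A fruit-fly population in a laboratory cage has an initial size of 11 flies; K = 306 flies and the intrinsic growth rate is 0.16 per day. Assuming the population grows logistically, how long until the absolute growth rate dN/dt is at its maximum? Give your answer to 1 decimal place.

20.6 days

Logistic growth is fastest at N = K/2 = 153.
A = (K − N₀)/N₀ = 26.818. Set K/(1 + A·e^(−rt)) = K/2 → A·e^(−rt) = 1.
e^(−0.16t) = 1/26.818 = 0.0372881, so t = ln(26.818)/0.16 = 3.2891/0.16 = 20.557.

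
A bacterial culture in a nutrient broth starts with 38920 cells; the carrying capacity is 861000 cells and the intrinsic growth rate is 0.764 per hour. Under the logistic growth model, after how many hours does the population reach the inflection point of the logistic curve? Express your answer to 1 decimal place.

Logistic growth is fastest at N = K/2 = 430500.
A = (K − N₀)/N₀ = 21.122. Set K/(1 + A·e^(−rt)) = K/2 → A·e^(−rt) = 1.
e^(−0.764t) = 1/21.122 = 0.0473433, so t = ln(21.122)/0.764 = 3.0503/0.764 = 3.9926.

4.0 hours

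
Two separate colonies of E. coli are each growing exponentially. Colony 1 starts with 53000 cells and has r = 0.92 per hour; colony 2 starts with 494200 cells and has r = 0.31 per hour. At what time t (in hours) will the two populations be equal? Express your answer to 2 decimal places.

Set 53000·e^(0.92t) = 494200·e^(0.31t).
e^((0.92 − 0.31)t) = 494200/53000 → e^(0.61·t) = 9.3245.
0.61·t = ln(9.3245) = 2.2326, so t = 2.2326/0.61 = 3.6601.

3.66 hours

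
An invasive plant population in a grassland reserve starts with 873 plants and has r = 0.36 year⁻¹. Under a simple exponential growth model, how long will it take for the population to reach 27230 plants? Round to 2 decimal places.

Set N₀·e^(rt) = 27230: e^(0.36·t) = 27230/873 = 31.191.
0.36·t = ln(31.191) = 3.4401, so t = 3.4401/0.36 = 9.5559.

9.56 years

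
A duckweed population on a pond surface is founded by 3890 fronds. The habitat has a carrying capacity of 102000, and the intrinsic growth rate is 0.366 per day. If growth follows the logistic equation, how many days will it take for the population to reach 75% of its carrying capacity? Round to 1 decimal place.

A = (K − N₀)/N₀ = (102000 − 3890)/3890 = 25.221.
Solve 102000/(1 + 25.221·e^(−0.366t)) = 76500: 1 + 25.221·e^(−0.366t) = 1.3333, so e^(−0.366t) = 0.0132165.
−0.366·t = ln(0.0132165) = -4.3263, so t = 4.3263/0.366 = 11.82.

11.8 days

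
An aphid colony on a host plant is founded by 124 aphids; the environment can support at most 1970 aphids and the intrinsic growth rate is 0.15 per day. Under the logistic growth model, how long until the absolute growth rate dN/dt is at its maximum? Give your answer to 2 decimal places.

Logistic growth is fastest at N = K/2 = 985.
A = (K − N₀)/N₀ = 14.887. Set K/(1 + A·e^(−rt)) = K/2 → A·e^(−rt) = 1.
e^(−0.15t) = 1/14.887 = 0.0671723, so t = ln(14.887)/0.15 = 2.7005/0.15 = 18.003.

18.00 days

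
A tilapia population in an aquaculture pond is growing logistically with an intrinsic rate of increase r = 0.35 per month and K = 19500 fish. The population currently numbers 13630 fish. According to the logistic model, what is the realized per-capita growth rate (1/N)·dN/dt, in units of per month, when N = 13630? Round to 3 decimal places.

0.105 per month

(1/N)·dN/dt = r(1 − N/K) = 0.35 × (1 − 13630/19500).
= 0.35 × 0.30103 = 0.10536.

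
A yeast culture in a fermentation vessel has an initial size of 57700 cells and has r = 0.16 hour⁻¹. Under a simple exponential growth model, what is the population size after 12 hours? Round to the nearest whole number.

N(t) = N₀·e^(rt) = 57700 × e^(0.16×12) = 57700 × e^1.92.
e^1.92 ≈ 6.821, so N ≈ 57700 × 6.821 = 393569.

393569 cells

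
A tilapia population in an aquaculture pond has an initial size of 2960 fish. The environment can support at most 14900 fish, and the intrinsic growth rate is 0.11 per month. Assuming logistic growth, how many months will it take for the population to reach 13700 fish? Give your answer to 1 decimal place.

34.8 months

A = (K − N₀)/N₀ = (14900 − 2960)/2960 = 4.0338.
Solve 14900/(1 + 4.0338·e^(−0.11t)) = 13700: 1 + 4.0338·e^(−0.11t) = 1.0876, so e^(−0.11t) = 0.0217144.
−0.11·t = ln(0.0217144) = -3.8298, so t = 3.8298/0.11 = 34.816.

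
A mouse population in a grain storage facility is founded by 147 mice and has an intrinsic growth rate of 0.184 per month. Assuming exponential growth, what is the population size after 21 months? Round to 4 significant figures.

N(t) = N₀·e^(rt) = 147 × e^(0.184×21) = 147 × e^3.864.
e^3.864 ≈ 47.656, so N ≈ 147 × 47.656 = 7005.37.

7005 mice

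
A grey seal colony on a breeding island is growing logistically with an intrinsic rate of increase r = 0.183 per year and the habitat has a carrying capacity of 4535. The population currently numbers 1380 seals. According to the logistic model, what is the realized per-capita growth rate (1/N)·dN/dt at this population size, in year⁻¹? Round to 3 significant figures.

(1/N)·dN/dt = r(1 − N/K) = 0.183 × (1 − 1380/4535).
= 0.183 × 0.6957 = 0.12731.

0.127 per year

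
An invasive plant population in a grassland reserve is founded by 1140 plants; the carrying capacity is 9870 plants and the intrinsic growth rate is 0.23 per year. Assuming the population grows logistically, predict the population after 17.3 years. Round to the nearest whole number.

A = (K − N₀)/N₀ = (9870 − 1140)/1140 = 7.6579.
N(t) = K/(1 + A·e^(−rt)) = 9870/(1 + 7.6579×e^(−0.23×17.3)).
e^(−3.979) = 0.018704; denominator = 1 + 7.6579×0.018704 = 1.1432.
N = 9870/1.1432 = 8633.39.

8633 plants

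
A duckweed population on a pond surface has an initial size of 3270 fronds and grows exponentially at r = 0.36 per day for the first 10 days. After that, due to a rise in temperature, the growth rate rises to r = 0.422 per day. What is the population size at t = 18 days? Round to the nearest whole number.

3500951 fronds

Phase 1: N(10) = 3270·e^(0.36×10) = 3270·e^3.6 = 119676.
Phase 2 runs for 18 − 10 = 8 days at r = 0.422.
N(18) = 119676·e^(0.422×8) = 119676·e^3.376 = 3.500951×10^6.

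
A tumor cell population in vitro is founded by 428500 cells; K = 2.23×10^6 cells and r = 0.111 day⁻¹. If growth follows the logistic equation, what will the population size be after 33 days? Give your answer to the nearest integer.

2012889 cells

A = (K − N₀)/N₀ = (2.23×10^6 − 428500)/428500 = 4.2042.
N(t) = K/(1 + A·e^(−rt)) = 2.23×10^6/(1 + 4.2042×e^(−0.111×33)).
e^(−3.663) = 0.025655; denominator = 1 + 4.2042×0.025655 = 1.1079.
N = 2.23×10^6/1.1079 = 2.012889×10^6.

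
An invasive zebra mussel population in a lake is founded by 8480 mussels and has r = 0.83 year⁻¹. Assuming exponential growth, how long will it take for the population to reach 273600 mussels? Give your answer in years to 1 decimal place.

Set N₀·e^(rt) = 273600: e^(0.83·t) = 273600/8480 = 32.264.
0.83·t = ln(32.264) = 3.474, so t = 3.474/0.83 = 4.1855.

4.2 years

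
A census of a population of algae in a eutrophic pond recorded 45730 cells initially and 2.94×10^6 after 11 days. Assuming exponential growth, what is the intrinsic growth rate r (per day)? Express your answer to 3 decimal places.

0.378 per day

From N(t) = N₀·e^(rt): e^(r·11) = 2.94×10^6/45730 = 64.29.
r·11 = ln(64.29) = 4.1634, so r = 4.1634/11 = 0.37849.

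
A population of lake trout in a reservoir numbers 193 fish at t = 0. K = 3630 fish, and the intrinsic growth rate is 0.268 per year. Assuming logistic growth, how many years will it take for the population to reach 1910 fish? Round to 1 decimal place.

11.1 years

A = (K − N₀)/N₀ = (3630 − 193)/193 = 17.808.
Solve 3630/(1 + 17.808·e^(−0.268t)) = 1910: 1 + 17.808·e^(−0.268t) = 1.9005, so e^(−0.268t) = 0.0505677.
−0.268·t = ln(0.0505677) = -2.9844, so t = 2.9844/0.268 = 11.136.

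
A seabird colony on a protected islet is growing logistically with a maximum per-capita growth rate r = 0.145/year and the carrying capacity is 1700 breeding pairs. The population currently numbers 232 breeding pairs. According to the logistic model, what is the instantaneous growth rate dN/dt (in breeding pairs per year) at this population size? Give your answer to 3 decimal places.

29.049 breeding pairs per year

dN/dt = rN(1 − N/K) = 0.145 × 232 × (1 − 232/1700).
1 − 232/1700 = 0.86353; dN/dt = 0.145 × 232 × 0.86353 = 29.049.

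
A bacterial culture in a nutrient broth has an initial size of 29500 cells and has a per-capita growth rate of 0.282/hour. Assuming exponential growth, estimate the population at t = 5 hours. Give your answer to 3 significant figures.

N(t) = N₀·e^(rt) = 29500 × e^(0.282×5) = 29500 × e^1.41.
e^1.41 ≈ 4.096, so N ≈ 29500 × 4.096 = 120831.

121000 cells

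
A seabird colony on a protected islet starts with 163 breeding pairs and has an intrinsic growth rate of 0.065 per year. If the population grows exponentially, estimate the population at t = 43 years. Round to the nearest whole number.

2667 breeding pairs

N(t) = N₀·e^(rt) = 163 × e^(0.065×43) = 163 × e^2.795.
e^2.795 ≈ 16.363, so N ≈ 163 × 16.363 = 2667.11.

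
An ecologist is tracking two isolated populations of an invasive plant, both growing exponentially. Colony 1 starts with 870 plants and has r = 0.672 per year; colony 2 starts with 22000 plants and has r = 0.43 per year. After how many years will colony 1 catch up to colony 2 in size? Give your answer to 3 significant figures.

13.3 years

Set 870·e^(0.672t) = 22000·e^(0.43t).
e^((0.672 − 0.43)t) = 22000/870 → e^(0.242·t) = 25.287.
0.242·t = ln(25.287) = 3.2303, so t = 3.2303/0.242 = 13.348.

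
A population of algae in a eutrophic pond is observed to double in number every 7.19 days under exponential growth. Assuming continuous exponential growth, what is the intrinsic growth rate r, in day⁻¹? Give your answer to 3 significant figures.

0.0964 per day

r = ln(2)/t_d = 0.6931/7.19 = 0.096404.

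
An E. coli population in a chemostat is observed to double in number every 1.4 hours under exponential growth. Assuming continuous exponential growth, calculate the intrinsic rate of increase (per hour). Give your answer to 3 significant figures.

0.495 per hour

r = ln(2)/t_d = 0.6931/1.4 = 0.49511.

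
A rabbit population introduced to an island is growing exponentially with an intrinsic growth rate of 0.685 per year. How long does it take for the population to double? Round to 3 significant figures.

Doubling time t_d = ln(2)/r = 0.6931/0.685 = 1.0119.

1.01 years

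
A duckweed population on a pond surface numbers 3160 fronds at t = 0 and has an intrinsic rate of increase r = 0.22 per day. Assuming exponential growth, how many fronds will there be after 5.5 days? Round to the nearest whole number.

10597 fronds

N(t) = N₀·e^(rt) = 3160 × e^(0.22×5.5) = 3160 × e^1.21.
e^1.21 ≈ 3.3535, so N ≈ 3160 × 3.3535 = 10597.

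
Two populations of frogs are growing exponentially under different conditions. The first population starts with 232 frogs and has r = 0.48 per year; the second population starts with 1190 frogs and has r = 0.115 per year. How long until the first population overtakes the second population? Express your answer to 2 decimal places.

4.48 years

Set 232·e^(0.48t) = 1190·e^(0.115t).
e^((0.48 − 0.115)t) = 1190/232 → e^(0.365·t) = 5.1293.
0.365·t = ln(5.1293) = 1.635, so t = 1.635/0.365 = 4.4794.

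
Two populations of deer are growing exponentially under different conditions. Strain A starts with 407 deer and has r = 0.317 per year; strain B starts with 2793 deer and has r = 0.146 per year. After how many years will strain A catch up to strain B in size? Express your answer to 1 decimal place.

Set 407·e^(0.317t) = 2793·e^(0.146t).
e^((0.317 − 0.146)t) = 2793/407 → e^(0.171·t) = 6.8624.
0.171·t = ln(6.8624) = 1.9261, so t = 1.9261/0.171 = 11.263.

11.3 years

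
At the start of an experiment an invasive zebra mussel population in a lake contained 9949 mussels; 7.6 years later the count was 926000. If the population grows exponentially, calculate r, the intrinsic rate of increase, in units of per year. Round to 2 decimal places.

From N(t) = N₀·e^(rt): e^(r·7.6) = 926000/9949 = 93.075.
r·7.6 = ln(93.075) = 4.5334, so r = 4.5334/7.6 = 0.5965.

0.60 per year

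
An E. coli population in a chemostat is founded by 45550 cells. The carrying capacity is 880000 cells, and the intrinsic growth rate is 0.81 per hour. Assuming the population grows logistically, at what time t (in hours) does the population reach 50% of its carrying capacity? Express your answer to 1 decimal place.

3.6 hours

A = (K − N₀)/N₀ = (880000 − 45550)/45550 = 18.319.
Solve 880000/(1 + 18.319·e^(−0.81t)) = 440000: 1 + 18.319·e^(−0.81t) = 2, so e^(−0.81t) = 0.0545869.
−0.81·t = ln(0.0545869) = -2.908, so t = 2.908/0.81 = 3.5901.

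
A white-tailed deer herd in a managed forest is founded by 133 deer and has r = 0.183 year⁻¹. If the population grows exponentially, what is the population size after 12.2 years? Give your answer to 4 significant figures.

N(t) = N₀·e^(rt) = 133 × e^(0.183×12.2) = 133 × e^2.233.
e^2.233 ≈ 9.3241, so N ≈ 133 × 9.3241 = 1240.1.

1240 deer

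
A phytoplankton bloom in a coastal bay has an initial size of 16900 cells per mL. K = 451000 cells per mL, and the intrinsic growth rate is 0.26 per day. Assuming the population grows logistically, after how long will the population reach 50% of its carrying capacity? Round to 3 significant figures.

12.5 days

A = (K − N₀)/N₀ = (451000 − 16900)/16900 = 25.686.
Solve 451000/(1 + 25.686·e^(−0.26t)) = 225500: 1 + 25.686·e^(−0.26t) = 2, so e^(−0.26t) = 0.0389311.
−0.26·t = ln(0.0389311) = -3.246, so t = 3.246/0.26 = 12.484.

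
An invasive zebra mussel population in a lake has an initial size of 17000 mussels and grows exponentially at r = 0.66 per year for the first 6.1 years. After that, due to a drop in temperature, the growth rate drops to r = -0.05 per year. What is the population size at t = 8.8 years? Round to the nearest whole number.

Phase 1: N(6.1) = 17000·e^(0.66×6.1) = 17000·e^4.026 = 952617.
Phase 2 runs for 8.8 − 6.1 = 2.7 years at r = -0.05.
N(8.8) = 952617·e^(-0.05×2.7) = 952617·e^-0.135 = 832317.

832317 mussels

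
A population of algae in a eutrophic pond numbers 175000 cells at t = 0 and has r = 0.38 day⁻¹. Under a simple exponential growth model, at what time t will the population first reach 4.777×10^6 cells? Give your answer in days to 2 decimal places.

8.70 days

Set N₀·e^(rt) = 4.777×10^6: e^(0.38·t) = 4.777×10^6/175000 = 27.297.
0.38·t = ln(27.297) = 3.3068, so t = 3.3068/0.38 = 8.7021.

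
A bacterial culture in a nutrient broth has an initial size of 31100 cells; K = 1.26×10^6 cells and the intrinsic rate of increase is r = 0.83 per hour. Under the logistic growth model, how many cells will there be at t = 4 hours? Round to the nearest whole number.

A = (K − N₀)/N₀ = (1.26×10^6 − 31100)/31100 = 39.514.
N(t) = K/(1 + A·e^(−rt)) = 1.26×10^6/(1 + 39.514×e^(−0.83×4)).
e^(−3.32) = 0.036153; denominator = 1 + 39.514×0.036153 = 2.4286.
N = 1.26×10^6/2.4286 = 518826.

518826 cells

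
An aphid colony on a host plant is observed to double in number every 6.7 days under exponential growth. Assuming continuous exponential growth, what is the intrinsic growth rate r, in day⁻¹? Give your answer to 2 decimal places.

0.10 per day

r = ln(2)/t_d = 0.6931/6.7 = 0.10345.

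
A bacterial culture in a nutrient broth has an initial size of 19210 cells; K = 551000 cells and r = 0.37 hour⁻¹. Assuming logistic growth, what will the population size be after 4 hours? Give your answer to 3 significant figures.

A = (K − N₀)/N₀ = (551000 − 19210)/19210 = 27.683.
N(t) = K/(1 + A·e^(−rt)) = 551000/(1 + 27.683×e^(−0.37×4)).
e^(−1.48) = 0.22764; denominator = 1 + 27.683×0.22764 = 7.3017.
N = 551000/7.3017 = 75462.

75500 cells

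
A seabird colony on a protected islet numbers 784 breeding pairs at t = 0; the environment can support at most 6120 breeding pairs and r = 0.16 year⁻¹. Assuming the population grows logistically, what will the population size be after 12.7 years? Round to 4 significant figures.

3235 breeding pairs

A = (K − N₀)/N₀ = (6120 − 784)/784 = 6.8061.
N(t) = K/(1 + A·e^(−rt)) = 6120/(1 + 6.8061×e^(−0.16×12.7)).
e^(−2.032) = 0.13107; denominator = 1 + 6.8061×0.13107 = 1.8921.
N = 6120/1.8921 = 3234.5.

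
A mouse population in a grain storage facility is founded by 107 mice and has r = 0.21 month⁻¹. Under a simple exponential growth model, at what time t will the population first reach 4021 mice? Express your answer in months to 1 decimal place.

17.3 months

Set N₀·e^(rt) = 4021: e^(0.21·t) = 4021/107 = 37.579.
0.21·t = ln(37.579) = 3.6265, so t = 3.6265/0.21 = 17.269.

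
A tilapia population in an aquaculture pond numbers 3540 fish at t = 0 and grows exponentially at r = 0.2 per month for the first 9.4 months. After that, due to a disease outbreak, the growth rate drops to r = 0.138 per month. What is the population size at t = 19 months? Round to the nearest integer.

87263 fish

Phase 1: N(9.4) = 3540·e^(0.2×9.4) = 3540·e^1.88 = 23199.4.
Phase 2 runs for 19 − 9.4 = 9.6 months at r = 0.138.
N(19) = 23199.4·e^(0.138×9.6) = 23199.4·e^1.325 = 87263.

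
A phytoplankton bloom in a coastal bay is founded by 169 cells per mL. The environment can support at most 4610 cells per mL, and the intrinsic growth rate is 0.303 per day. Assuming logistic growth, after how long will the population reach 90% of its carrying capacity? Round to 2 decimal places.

A = (K − N₀)/N₀ = (4610 − 169)/169 = 26.278.
Solve 4610/(1 + 26.278·e^(−0.303t)) = 4149: 1 + 26.278·e^(−0.303t) = 1.1111, so e^(−0.303t) = 0.00422828.
−0.303·t = ln(0.00422828) = -5.466, so t = 5.466/0.303 = 18.039.

18.04 days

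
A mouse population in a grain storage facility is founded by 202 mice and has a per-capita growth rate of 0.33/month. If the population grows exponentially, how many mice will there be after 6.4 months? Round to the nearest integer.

1669 mice

N(t) = N₀·e^(rt) = 202 × e^(0.33×6.4) = 202 × e^2.112.
e^2.112 ≈ 8.2648, so N ≈ 202 × 8.2648 = 1669.48.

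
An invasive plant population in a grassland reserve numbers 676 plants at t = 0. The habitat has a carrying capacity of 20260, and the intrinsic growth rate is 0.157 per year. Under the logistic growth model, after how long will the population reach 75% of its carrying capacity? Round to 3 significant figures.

28.4 years

A = (K − N₀)/N₀ = (20260 − 676)/676 = 28.97.
Solve 20260/(1 + 28.97·e^(−0.157t)) = 15195: 1 + 28.97·e^(−0.157t) = 1.3333, so e^(−0.157t) = 0.011506.
−0.157·t = ln(0.011506) = -4.4649, so t = 4.4649/0.157 = 28.439.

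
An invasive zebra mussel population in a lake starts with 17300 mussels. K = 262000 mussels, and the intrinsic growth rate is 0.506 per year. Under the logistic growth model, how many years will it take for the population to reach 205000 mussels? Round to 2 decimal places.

7.77 years

A = (K − N₀)/N₀ = (262000 − 17300)/17300 = 14.145.
Solve 262000/(1 + 14.145·e^(−0.506t)) = 205000: 1 + 14.145·e^(−0.506t) = 1.278, so e^(−0.506t) = 0.0196577.
−0.506·t = ln(0.0196577) = -3.9293, so t = 3.9293/0.506 = 7.7654.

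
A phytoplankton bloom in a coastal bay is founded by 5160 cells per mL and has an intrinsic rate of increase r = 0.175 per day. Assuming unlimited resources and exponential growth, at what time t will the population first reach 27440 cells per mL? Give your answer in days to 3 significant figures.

Set N₀·e^(rt) = 27440: e^(0.175·t) = 27440/5160 = 5.3178.
0.175·t = ln(5.3178) = 1.6711, so t = 1.6711/0.175 = 9.5489.

9.55 days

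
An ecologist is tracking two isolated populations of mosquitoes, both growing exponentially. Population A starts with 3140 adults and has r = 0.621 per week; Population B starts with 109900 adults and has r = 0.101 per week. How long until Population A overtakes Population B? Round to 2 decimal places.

Set 3140·e^(0.621t) = 109900·e^(0.101t).
e^((0.621 − 0.101)t) = 109900/3140 → e^(0.52·t) = 35.
0.52·t = ln(35) = 3.5553, so t = 3.5553/0.52 = 6.8372.

6.84 weeks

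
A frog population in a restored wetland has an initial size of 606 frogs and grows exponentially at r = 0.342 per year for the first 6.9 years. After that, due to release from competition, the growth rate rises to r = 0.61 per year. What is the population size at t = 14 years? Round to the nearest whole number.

487809 frogs

Phase 1: N(6.9) = 606·e^(0.342×6.9) = 606·e^2.36 = 6416.83.
Phase 2 runs for 14 − 6.9 = 7.1 years at r = 0.61.
N(14) = 6416.83·e^(0.61×7.1) = 6416.83·e^4.331 = 487809.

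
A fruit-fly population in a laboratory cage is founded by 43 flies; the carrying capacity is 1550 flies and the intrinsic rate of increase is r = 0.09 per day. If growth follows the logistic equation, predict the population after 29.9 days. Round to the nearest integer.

A = (K − N₀)/N₀ = (1550 − 43)/43 = 35.047.
N(t) = K/(1 + A·e^(−rt)) = 1550/(1 + 35.047×e^(−0.09×29.9)).
e^(−2.691) = 0.067813; denominator = 1 + 35.047×0.067813 = 3.3766.
N = 1550/3.3766 = 459.04.

459 flies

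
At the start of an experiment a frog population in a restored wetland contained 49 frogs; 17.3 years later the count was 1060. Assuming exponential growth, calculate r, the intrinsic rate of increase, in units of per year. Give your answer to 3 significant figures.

From N(t) = N₀·e^(rt): e^(r·17.3) = 1060/49 = 21.633.
r·17.3 = ln(21.633) = 3.0742, so r = 3.0742/17.3 = 0.1777.

0.178 per year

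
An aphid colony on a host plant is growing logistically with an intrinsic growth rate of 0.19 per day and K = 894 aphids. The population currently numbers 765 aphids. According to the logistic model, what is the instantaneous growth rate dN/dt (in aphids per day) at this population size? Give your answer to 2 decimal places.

dN/dt = rN(1 − N/K) = 0.19 × 765 × (1 − 765/894).
1 − 765/894 = 0.1443; dN/dt = 0.19 × 765 × 0.1443 = 20.973.

20.97 aphids per day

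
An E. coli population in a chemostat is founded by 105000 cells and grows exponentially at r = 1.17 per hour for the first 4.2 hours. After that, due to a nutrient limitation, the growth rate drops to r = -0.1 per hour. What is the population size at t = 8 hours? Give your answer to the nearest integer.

Phase 1: N(4.2) = 105000·e^(1.17×4.2) = 105000·e^4.914 = 1.429922×10^7.
Phase 2 runs for 8 − 4.2 = 3.8 hours at r = -0.1.
N(8) = 1.429922×10^7·e^(-0.1×3.8) = 1.429922×10^7·e^-0.38 = 9.778686×10^6.

9778686 cells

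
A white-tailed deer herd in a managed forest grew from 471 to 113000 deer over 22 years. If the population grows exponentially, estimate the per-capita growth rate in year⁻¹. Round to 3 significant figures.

From N(t) = N₀·e^(rt): e^(r·22) = 113000/471 = 239.92.
r·22 = ln(239.92) = 5.4803, so r = 5.4803/22 = 0.2491.

0.249 per year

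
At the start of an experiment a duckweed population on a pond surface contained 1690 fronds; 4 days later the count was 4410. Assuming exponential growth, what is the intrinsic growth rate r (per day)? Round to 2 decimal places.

0.24 per day

From N(t) = N₀·e^(rt): e^(r·4) = 4410/1690 = 2.6095.
r·4 = ln(2.6095) = 0.95915, so r = 0.95915/4 = 0.23979.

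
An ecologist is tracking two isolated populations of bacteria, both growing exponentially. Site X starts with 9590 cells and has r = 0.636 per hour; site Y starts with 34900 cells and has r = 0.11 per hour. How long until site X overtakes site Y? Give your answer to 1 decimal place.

2.5 hours

Set 9590·e^(0.636t) = 34900·e^(0.11t).
e^((0.636 − 0.11)t) = 34900/9590 → e^(0.526·t) = 3.6392.
0.526·t = ln(3.6392) = 1.2918, so t = 1.2918/0.526 = 2.4558.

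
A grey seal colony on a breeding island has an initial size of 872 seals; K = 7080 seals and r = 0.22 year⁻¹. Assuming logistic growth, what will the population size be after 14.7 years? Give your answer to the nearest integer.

5529 seals

A = (K − N₀)/N₀ = (7080 − 872)/872 = 7.1193.
N(t) = K/(1 + A·e^(−rt)) = 7080/(1 + 7.1193×e^(−0.22×14.7)).
e^(−3.234) = 0.0394; denominator = 1 + 7.1193×0.0394 = 1.2805.
N = 7080/1.2805 = 5529.11.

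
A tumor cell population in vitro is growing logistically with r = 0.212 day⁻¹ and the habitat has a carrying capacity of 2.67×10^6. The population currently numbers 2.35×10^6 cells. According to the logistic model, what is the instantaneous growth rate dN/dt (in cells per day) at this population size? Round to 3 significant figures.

59700 cells per day

dN/dt = rN(1 − N/K) = 0.212 × 2.35×10^6 × (1 − 2.35×10^6/2.67×10^6).
1 − 2.35×10^6/2.67×10^6 = 0.11985; dN/dt = 0.212 × 2.35×10^6 × 0.11985 = 59709.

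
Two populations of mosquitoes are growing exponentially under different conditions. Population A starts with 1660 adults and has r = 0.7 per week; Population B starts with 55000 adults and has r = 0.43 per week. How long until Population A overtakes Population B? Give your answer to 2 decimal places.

Set 1660·e^(0.7t) = 55000·e^(0.43t).
e^((0.7 − 0.43)t) = 55000/1660 → e^(0.27·t) = 33.133.
0.27·t = ln(33.133) = 3.5005, so t = 3.5005/0.27 = 12.965.

12.96 weeks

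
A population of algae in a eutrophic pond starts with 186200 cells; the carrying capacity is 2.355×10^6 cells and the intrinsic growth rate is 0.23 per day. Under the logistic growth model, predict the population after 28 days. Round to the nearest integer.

A = (K − N₀)/N₀ = (2.355×10^6 − 186200)/186200 = 11.648.
N(t) = K/(1 + A·e^(−rt)) = 2.355×10^6/(1 + 11.648×e^(−0.23×28)).
e^(−6.44) = 0.0015964; denominator = 1 + 11.648×0.0015964 = 1.0186.
N = 2.355×10^6/1.0186 = 2.312009×10^6.

2312009 cells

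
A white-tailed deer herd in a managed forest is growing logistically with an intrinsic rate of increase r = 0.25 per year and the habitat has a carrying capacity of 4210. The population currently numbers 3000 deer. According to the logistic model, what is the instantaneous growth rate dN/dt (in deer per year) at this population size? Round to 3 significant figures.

dN/dt = rN(1 − N/K) = 0.25 × 3000 × (1 − 3000/4210).
1 − 3000/4210 = 0.28741; dN/dt = 0.25 × 3000 × 0.28741 = 215.56.

216 deer per year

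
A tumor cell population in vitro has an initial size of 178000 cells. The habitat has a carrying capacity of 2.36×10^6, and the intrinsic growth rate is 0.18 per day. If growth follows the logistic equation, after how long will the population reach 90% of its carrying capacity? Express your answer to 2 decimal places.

A = (K − N₀)/N₀ = (2.36×10^6 − 178000)/178000 = 12.258.
Solve 2.36×10^6/(1 + 12.258·e^(−0.18t)) = 2.124×10^6: 1 + 12.258·e^(−0.18t) = 1.1111, so e^(−0.18t) = 0.00906406.
−0.18·t = ln(0.00906406) = -4.7034, so t = 4.7034/0.18 = 26.13.

26.13 days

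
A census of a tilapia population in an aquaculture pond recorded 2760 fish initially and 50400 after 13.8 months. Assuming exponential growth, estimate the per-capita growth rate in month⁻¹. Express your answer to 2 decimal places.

0.21 per month

From N(t) = N₀·e^(rt): e^(r·13.8) = 50400/2760 = 18.261.
r·13.8 = ln(18.261) = 2.9048, so r = 2.9048/13.8 = 0.21049.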